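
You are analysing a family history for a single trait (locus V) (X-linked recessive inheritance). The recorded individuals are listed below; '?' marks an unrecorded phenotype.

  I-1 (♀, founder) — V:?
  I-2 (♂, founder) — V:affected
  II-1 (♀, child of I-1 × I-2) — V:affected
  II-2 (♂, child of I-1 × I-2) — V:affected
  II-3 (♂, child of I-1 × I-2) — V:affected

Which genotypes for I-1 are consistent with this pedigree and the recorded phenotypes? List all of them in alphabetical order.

I-1 ∈ {X^VX^v, X^vX^v}

V/I-1 ? ·: X^VX^v|X^vX^v
V/I-2 aff ·: X^vY
V/II-1 aff I-1×I-2: X^vX^v
V/II-2 aff I-1×I-2: X^vY
V/II-3 aff I-1×I-2: X^vY
⇒ V over [I-1,I-2,II-1,II-2,II-3]: 2 consistent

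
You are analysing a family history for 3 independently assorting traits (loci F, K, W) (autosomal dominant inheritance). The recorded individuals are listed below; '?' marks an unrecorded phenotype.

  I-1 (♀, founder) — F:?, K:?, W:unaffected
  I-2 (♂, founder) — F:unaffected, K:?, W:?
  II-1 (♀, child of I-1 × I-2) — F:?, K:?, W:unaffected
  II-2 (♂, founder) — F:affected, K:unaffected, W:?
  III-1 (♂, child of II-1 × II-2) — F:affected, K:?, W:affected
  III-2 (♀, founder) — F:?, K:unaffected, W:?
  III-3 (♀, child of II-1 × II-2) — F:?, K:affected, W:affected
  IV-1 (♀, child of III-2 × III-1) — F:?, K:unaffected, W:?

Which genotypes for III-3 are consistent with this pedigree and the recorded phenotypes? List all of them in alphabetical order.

F/I-1 ? ·: ff|Ff|FF
F/I-2 un ·: ff
F/II-1 ? I-1×I-2: ff|Ff
F/II-2 aff ·: Ff|FF
F/III-1 aff II-1×II-2: Ff|FF
F/III-2 ? ·: ff|Ff|FF
F/III-3 ? II-1×II-2: ff|Ff|FF
F/IV-1 ? III-2×III-1: ff|Ff|FF
⇒ F over [I-1,I-2,II-1,II-2,III-1,III-2,III-3,IV-1]: 152 consistent
K/I-1 ? ·: kk|Kk|KK
K/I-2 ? ·: kk|Kk|KK
K/II-1 ? I-1×I-2: Kk|KK
K/II-2 un ·: kk
K/III-1 ? II-1×II-2: kk|Kk
K/III-2 un ·: kk
K/III-3 aff II-1×II-2: Kk
K/IV-1 un III-2×III-1: kk
⇒ K over [I-1,I-2,II-1,II-2,III-1,III-2,III-3,IV-1]: 18 consistent
W/I-1 un ·: ww
W/I-2 ? ·: ww|Ww
W/II-1 un I-1×I-2: ww
W/II-2 ? ·: Ww|WW
W/III-1 aff II-1×II-2: Ww
W/III-2 ? ·: ww|Ww|WW
W/III-3 aff II-1×II-2: Ww
W/IV-1 ? III-2×III-1: ww|Ww|WW
⇒ W over [I-1,I-2,II-1,II-2,III-1,III-2,III-3,IV-1]: 28 consistent

III-3 ∈ {FF Kk Ww, Ff Kk Ww, ff Kk Ww}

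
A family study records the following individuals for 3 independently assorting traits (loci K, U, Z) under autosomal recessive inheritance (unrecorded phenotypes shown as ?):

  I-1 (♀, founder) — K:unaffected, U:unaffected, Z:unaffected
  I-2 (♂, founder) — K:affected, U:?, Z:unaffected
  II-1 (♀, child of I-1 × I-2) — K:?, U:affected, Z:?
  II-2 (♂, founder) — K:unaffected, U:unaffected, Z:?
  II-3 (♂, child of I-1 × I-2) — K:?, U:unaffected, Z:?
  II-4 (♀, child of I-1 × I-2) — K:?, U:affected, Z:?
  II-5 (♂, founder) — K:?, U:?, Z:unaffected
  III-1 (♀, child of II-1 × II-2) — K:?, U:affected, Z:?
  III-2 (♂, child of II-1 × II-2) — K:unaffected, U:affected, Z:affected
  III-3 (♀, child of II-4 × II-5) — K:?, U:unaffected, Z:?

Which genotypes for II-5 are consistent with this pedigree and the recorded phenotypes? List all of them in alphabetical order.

K/I-1 un ·: KK|Kk
K/I-2 aff ·: kk
K/II-1 ? I-1×I-2: Kk|kk
K/II-2 un ·: KK|Kk
K/II-3 ? I-1×I-2: Kk|kk
K/II-4 ? I-1×I-2: Kk|kk
K/II-5 ? ·: KK|Kk|kk
K/III-1 ? II-1×II-2: KK|Kk|kk
K/III-2 un II-1×II-2: KK|Kk
K/III-3 ? II-4×II-5: KK|Kk|kk
⇒ K over [I-1,I-2,II-1,II-2,II-3,II-4,II-5,III-1,III-2,III-3]: 356 consistent
U/I-1 un ·: Uu
U/I-2 ? ·: Uu|uu
U/II-1 aff I-1×I-2: uu
U/II-2 un ·: Uu
U/II-3 un I-1×I-2: UU|Uu
U/II-4 aff I-1×I-2: uu
U/II-5 ? ·: UU|Uu
U/III-1 aff II-1×II-2: uu
U/III-2 aff II-1×II-2: uu
U/III-3 un II-4×II-5: Uu
⇒ U over [I-1,I-2,II-1,II-2,II-3,II-4,II-5,III-1,III-2,III-3]: 6 consistent
Z/I-1 un ·: ZZ|Zz
Z/I-2 un ·: ZZ|Zz
Z/II-1 ? I-1×I-2: Zz|zz
Z/II-2 ? ·: Zz|zz
Z/II-3 ? I-1×I-2: ZZ|Zz|zz
Z/II-4 ? I-1×I-2: ZZ|Zz|zz
Z/II-5 un ·: ZZ|Zz
Z/III-1 ? II-1×II-2: ZZ|Zz|zz
Z/III-2 aff II-1×II-2: zz
Z/III-3 ? II-4×II-5: ZZ|Zz|zz
⇒ Z over [I-1,I-2,II-1,II-2,II-3,II-4,II-5,III-1,III-2,III-3]: 424 consistent

II-5 ∈ {KK UU ZZ, KK UU Zz, KK Uu ZZ, KK Uu Zz, Kk UU ZZ, Kk UU Zz, Kk Uu ZZ, Kk Uu Zz, kk UU ZZ, kk UU Zz, kk Uu ZZ, kk Uu Zz}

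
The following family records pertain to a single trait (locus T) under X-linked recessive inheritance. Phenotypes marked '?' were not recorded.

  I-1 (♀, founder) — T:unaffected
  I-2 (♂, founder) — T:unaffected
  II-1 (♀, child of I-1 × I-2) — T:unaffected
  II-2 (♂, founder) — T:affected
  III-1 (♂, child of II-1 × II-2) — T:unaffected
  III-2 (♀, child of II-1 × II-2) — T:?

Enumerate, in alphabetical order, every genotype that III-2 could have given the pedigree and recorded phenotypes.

T/I-1 un ·: X^TX^T|X^TX^t
T/I-2 un ·: X^TY
T/II-1 un I-1×I-2: X^TX^T|X^TX^t
T/II-2 aff ·: X^tY
T/III-1 un II-1×II-2: X^TY
T/III-2 ? II-1×II-2: X^TX^t|X^tX^t
⇒ T over [I-1,I-2,II-1,II-2,III-1,III-2]: 4 consistent

III-2 ∈ {X^TX^t, X^tX^t}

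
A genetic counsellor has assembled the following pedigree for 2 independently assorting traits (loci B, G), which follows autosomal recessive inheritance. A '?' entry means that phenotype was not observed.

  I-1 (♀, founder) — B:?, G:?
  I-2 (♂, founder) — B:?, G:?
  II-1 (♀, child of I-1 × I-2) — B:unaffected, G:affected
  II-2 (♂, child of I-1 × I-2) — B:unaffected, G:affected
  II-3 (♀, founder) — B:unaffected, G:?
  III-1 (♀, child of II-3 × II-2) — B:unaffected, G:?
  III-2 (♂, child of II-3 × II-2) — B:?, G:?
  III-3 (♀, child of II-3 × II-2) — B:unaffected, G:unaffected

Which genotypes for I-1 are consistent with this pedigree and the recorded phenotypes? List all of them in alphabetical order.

I-1 ∈ {BB Gg, BB gg, Bb Gg, Bb gg, bb Gg, bb gg}

B/I-1 ? ·: BB|Bb|bb
B/I-2 ? ·: BB|Bb|bb
B/II-1 un I-1×I-2: BB|Bb
B/II-2 un I-1×I-2: BB|Bb
B/II-3 un ·: BB|Bb
B/III-1 un II-3×II-2: BB|Bb
B/III-2 ? II-3×II-2: BB|Bb|bb
B/III-3 un II-3×II-2: BB|Bb
⇒ B over [I-1,I-2,II-1,II-2,II-3,III-1,III-2,III-3]: 263 consistent
G/I-1 ? ·: Gg|gg
G/I-2 ? ·: Gg|gg
G/II-1 aff I-1×I-2: gg
G/II-2 aff I-1×I-2: gg
G/II-3 ? ·: GG|Gg
G/III-1 ? II-3×II-2: Gg|gg
G/III-2 ? II-3×II-2: Gg|gg
G/III-3 un II-3×II-2: Gg
⇒ G over [I-1,I-2,II-1,II-2,II-3,III-1,III-2,III-3]: 20 consistent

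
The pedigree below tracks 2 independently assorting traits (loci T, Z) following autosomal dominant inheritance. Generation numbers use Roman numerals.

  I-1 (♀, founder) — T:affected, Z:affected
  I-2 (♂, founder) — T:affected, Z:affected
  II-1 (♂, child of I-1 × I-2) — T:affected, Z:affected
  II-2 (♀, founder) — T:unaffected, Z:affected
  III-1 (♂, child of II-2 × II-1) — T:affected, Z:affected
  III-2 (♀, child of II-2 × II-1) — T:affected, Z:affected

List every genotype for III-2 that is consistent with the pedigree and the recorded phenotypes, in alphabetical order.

T/I-1 aff ·: Tt|TT
T/I-2 aff ·: Tt|TT
T/II-1 aff I-1×I-2: Tt|TT
T/II-2 un ·: tt
T/III-1 aff II-2×II-1: Tt
T/III-2 aff II-2×II-1: Tt
⇒ T over [I-1,I-2,II-1,II-2,III-1,III-2]: 7 consistent
Z/I-1 aff ·: Zz|ZZ
Z/I-2 aff ·: Zz|ZZ
Z/II-1 aff I-1×I-2: Zz|ZZ
Z/II-2 aff ·: Zz|ZZ
Z/III-1 aff II-2×II-1: Zz|ZZ
Z/III-2 aff II-2×II-1: Zz|ZZ
⇒ Z over [I-1,I-2,II-1,II-2,III-1,III-2]: 44 consistent

III-2 ∈ {Tt ZZ, Tt Zz}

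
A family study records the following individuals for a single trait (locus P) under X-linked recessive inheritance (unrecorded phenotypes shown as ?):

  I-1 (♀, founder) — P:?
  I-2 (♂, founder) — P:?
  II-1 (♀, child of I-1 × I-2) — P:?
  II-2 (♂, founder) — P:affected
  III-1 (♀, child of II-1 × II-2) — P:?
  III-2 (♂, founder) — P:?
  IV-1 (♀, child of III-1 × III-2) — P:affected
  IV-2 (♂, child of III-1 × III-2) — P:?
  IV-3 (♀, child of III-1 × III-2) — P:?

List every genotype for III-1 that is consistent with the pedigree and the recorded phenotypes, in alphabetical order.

P/I-1 ? ·: X^PX^P|X^PX^p|X^pX^p
P/I-2 ? ·: X^PY|X^pY
P/II-1 ? I-1×I-2: X^PX^P|X^PX^p|X^pX^p
P/II-2 aff ·: X^pY
P/III-1 ? II-1×II-2: X^PX^p|X^pX^p
P/III-2 ? ·: X^pY
P/IV-1 aff III-1×III-2: X^pX^p
P/IV-2 ? III-1×III-2: X^PY|X^pY
P/IV-3 ? III-1×III-2: X^PX^p|X^pX^p
⇒ P over [I-1,I-2,II-1,II-2,III-1,III-2,IV-1,IV-2,IV-3]: 30 consistent

III-1 ∈ {X^PX^p, X^pX^p}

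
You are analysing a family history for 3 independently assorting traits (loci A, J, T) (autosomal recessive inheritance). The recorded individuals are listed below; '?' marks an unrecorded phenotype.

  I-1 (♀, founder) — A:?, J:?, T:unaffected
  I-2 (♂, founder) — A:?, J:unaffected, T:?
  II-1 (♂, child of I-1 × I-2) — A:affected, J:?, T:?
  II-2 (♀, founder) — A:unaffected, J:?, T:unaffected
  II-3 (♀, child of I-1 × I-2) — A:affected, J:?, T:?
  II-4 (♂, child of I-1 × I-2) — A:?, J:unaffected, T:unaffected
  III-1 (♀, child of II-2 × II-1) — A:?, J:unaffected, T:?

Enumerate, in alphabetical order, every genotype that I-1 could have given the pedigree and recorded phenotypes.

A/I-1 ? ·: Aa|aa
A/I-2 ? ·: Aa|aa
A/II-1 aff I-1×I-2: aa
A/II-2 un ·: AA|Aa
A/II-3 aff I-1×I-2: aa
A/II-4 ? I-1×I-2: AA|Aa|aa
A/III-1 ? II-2×II-1: Aa|aa
⇒ A over [I-1,I-2,II-1,II-2,II-3,II-4,III-1]: 24 consistent
J/I-1 ? ·: JJ|Jj|jj
J/I-2 un ·: JJ|Jj
J/II-1 ? I-1×I-2: JJ|Jj|jj
J/II-2 ? ·: JJ|Jj|jj
J/II-3 ? I-1×I-2: JJ|Jj|jj
J/II-4 un I-1×I-2: JJ|Jj
J/III-1 un II-2×II-1: JJ|Jj
⇒ J over [I-1,I-2,II-1,II-2,II-3,II-4,III-1]: 161 consistent
T/I-1 un ·: TT|Tt
T/I-2 ? ·: TT|Tt|tt
T/II-1 ? I-1×I-2: TT|Tt|tt
T/II-2 un ·: TT|Tt
T/II-3 ? I-1×I-2: TT|Tt|tt
T/II-4 un I-1×I-2: TT|Tt
T/III-1 ? II-2×II-1: TT|Tt|tt
⇒ T over [I-1,I-2,II-1,II-2,II-3,II-4,III-1]: 154 consistent

I-1 ∈ {Aa JJ TT, Aa JJ Tt, Aa Jj TT, Aa Jj Tt, Aa jj TT, Aa jj Tt, aa JJ TT, aa JJ Tt, aa Jj TT, aa Jj Tt, aa jj TT, aa jj Tt}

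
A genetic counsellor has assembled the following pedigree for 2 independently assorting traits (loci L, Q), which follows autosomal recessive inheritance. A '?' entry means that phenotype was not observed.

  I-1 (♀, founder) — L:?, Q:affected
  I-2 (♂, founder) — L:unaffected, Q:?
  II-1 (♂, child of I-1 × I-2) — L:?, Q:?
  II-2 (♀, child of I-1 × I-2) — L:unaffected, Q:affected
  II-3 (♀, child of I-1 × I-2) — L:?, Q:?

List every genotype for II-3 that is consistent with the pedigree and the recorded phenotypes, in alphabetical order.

L/I-1 ? ·: LL|Ll|ll
L/I-2 un ·: LL|Ll
L/II-1 ? I-1×I-2: LL|Ll|ll
L/II-2 un I-1×I-2: LL|Ll
L/II-3 ? I-1×I-2: LL|Ll|ll
⇒ L over [I-1,I-2,II-1,II-2,II-3]: 40 consistent
Q/I-1 aff ·: qq
Q/I-2 ? ·: Qq|qq
Q/II-1 ? I-1×I-2: Qq|qq
Q/II-2 aff I-1×I-2: qq
Q/II-3 ? I-1×I-2: Qq|qq
⇒ Q over [I-1,I-2,II-1,II-2,II-3]: 5 consistent

II-3 ∈ {LL Qq, LL qq, Ll Qq, Ll qq, ll Qq, ll qq}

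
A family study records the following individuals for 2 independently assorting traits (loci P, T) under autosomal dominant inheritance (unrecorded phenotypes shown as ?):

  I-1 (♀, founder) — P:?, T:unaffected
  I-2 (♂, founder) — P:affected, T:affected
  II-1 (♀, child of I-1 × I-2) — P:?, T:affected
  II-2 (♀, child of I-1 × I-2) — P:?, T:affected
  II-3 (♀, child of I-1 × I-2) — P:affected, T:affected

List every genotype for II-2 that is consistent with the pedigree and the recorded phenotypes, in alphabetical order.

II-2 ∈ {PP Tt, Pp Tt, pp Tt}

P/I-1 ? ·: pp|Pp|PP
P/I-2 aff ·: Pp|PP
P/II-1 ? I-1×I-2: pp|Pp|PP
P/II-2 ? I-1×I-2: pp|Pp|PP
P/II-3 aff I-1×I-2: Pp|PP
⇒ P over [I-1,I-2,II-1,II-2,II-3]: 40 consistent
T/I-1 un ·: tt
T/I-2 aff ·: Tt|TT
T/II-1 aff I-1×I-2: Tt
T/II-2 aff I-1×I-2: Tt
T/II-3 aff I-1×I-2: Tt
⇒ T over [I-1,I-2,II-1,II-2,II-3]: 2 consistent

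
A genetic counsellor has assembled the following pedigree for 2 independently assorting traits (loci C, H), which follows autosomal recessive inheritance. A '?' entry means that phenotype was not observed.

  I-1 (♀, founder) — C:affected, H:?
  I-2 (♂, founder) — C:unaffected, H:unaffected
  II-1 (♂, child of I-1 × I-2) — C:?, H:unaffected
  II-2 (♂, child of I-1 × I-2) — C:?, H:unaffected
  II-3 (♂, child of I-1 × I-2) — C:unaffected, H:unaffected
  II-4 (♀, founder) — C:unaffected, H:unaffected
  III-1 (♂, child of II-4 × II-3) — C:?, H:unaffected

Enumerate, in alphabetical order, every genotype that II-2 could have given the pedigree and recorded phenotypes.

C/I-1 aff ·: cc
C/I-2 un ·: CC|Cc
C/II-1 ? I-1×I-2: Cc|cc
C/II-2 ? I-1×I-2: Cc|cc
C/II-3 un I-1×I-2: Cc
C/II-4 un ·: CC|Cc
C/III-1 ? II-4×II-3: CC|Cc|cc
⇒ C over [I-1,I-2,II-1,II-2,II-3,II-4,III-1]: 25 consistent
H/I-1 ? ·: HH|Hh|hh
H/I-2 un ·: HH|Hh
H/II-1 un I-1×I-2: HH|Hh
H/II-2 un I-1×I-2: HH|Hh
H/II-3 un I-1×I-2: HH|Hh
H/II-4 un ·: HH|Hh
H/III-1 un II-4×II-3: HH|Hh
⇒ H over [I-1,I-2,II-1,II-2,II-3,II-4,III-1]: 95 consistent

II-2 ∈ {Cc HH, Cc Hh, cc HH, cc Hh}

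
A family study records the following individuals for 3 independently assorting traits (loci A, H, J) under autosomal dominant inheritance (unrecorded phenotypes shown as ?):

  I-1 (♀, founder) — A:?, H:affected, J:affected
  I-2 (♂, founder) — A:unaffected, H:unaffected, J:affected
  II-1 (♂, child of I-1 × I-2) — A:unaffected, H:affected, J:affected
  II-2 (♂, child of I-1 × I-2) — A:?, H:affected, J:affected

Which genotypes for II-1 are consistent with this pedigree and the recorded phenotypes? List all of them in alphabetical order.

A/I-1 ? ·: aa|Aa
A/I-2 un ·: aa
A/II-1 un I-1×I-2: aa
A/II-2 ? I-1×I-2: aa|Aa
⇒ A over [I-1,I-2,II-1,II-2]: 3 consistent
H/I-1 aff ·: Hh|HH
H/I-2 un ·: hh
H/II-1 aff I-1×I-2: Hh
H/II-2 aff I-1×I-2: Hh
⇒ H over [I-1,I-2,II-1,II-2]: 2 consistent
J/I-1 aff ·: Jj|JJ
J/I-2 aff ·: Jj|JJ
J/II-1 aff I-1×I-2: Jj|JJ
J/II-2 aff I-1×I-2: Jj|JJ
⇒ J over [I-1,I-2,II-1,II-2]: 13 consistent

II-1 ∈ {aa Hh JJ, aa Hh Jj}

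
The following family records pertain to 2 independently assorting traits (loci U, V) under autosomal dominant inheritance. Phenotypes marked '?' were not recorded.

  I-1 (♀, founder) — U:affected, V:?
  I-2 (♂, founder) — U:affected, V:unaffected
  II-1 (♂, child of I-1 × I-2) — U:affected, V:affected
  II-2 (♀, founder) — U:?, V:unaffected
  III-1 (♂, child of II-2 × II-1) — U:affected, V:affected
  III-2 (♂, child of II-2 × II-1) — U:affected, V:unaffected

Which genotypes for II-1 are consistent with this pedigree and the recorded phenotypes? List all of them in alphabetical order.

U/I-1 aff ·: Uu|UU
U/I-2 aff ·: Uu|UU
U/II-1 aff I-1×I-2: Uu|UU
U/II-2 ? ·: uu|Uu|UU
U/III-1 aff II-2×II-1: Uu|UU
U/III-2 aff II-2×II-1: Uu|UU
⇒ U over [I-1,I-2,II-1,II-2,III-1,III-2]: 51 consistent
V/I-1 ? ·: Vv|VV
V/I-2 un ·: vv
V/II-1 aff I-1×I-2: Vv
V/II-2 un ·: vv
V/III-1 aff II-2×II-1: Vv
V/III-2 un II-2×II-1: vv
⇒ V over [I-1,I-2,II-1,II-2,III-1,III-2]: 2 consistent

II-1 ∈ {UU Vv, Uu Vv}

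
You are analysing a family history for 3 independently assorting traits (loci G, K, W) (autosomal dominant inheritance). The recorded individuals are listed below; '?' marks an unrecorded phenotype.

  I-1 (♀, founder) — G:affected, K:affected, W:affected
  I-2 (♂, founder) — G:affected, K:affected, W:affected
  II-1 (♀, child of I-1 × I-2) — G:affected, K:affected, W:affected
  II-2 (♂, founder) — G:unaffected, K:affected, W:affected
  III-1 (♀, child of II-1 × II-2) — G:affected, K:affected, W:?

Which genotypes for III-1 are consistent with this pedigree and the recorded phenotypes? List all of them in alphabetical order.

III-1 ∈ {Gg KK WW, Gg KK Ww, Gg KK ww, Gg Kk WW, Gg Kk Ww, Gg Kk ww}

G/I-1 aff ·: Gg|GG
G/I-2 aff ·: Gg|GG
G/II-1 aff I-1×I-2: Gg|GG
G/II-2 un ·: gg
G/III-1 aff II-1×II-2: Gg
⇒ G over [I-1,I-2,II-1,II-2,III-1]: 7 consistent
K/I-1 aff ·: Kk|KK
K/I-2 aff ·: Kk|KK
K/II-1 aff I-1×I-2: Kk|KK
K/II-2 aff ·: Kk|KK
K/III-1 aff II-1×II-2: Kk|KK
⇒ K over [I-1,I-2,II-1,II-2,III-1]: 24 consistent
W/I-1 aff ·: Ww|WW
W/I-2 aff ·: Ww|WW
W/II-1 aff I-1×I-2: Ww|WW
W/II-2 aff ·: Ww|WW
W/III-1 ? II-1×II-2: ww|Ww|WW
⇒ W over [I-1,I-2,II-1,II-2,III-1]: 27 consistent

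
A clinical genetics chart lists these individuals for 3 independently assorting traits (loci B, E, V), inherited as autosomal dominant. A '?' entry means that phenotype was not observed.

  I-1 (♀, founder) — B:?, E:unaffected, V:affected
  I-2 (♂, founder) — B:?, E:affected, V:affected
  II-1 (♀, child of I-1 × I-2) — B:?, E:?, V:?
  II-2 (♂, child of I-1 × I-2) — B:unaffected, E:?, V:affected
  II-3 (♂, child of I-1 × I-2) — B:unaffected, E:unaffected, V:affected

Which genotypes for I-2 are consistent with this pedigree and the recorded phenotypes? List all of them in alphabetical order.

I-2 ∈ {Bb Ee VV, Bb Ee Vv, bb Ee VV, bb Ee Vv}

B/I-1 ? ·: bb|Bb
B/I-2 ? ·: bb|Bb
B/II-1 ? I-1×I-2: bb|Bb|BB
B/II-2 un I-1×I-2: bb
B/II-3 un I-1×I-2: bb
⇒ B over [I-1,I-2,II-1,II-2,II-3]: 8 consistent
E/I-1 un ·: ee
E/I-2 aff ·: Ee
E/II-1 ? I-1×I-2: ee|Ee
E/II-2 ? I-1×I-2: ee|Ee
E/II-3 un I-1×I-2: ee
⇒ E over [I-1,I-2,II-1,II-2,II-3]: 4 consistent
V/I-1 aff ·: Vv|VV
V/I-2 aff ·: Vv|VV
V/II-1 ? I-1×I-2: vv|Vv|VV
V/II-2 aff I-1×I-2: Vv|VV
V/II-3 aff I-1×I-2: Vv|VV
⇒ V over [I-1,I-2,II-1,II-2,II-3]: 29 consistent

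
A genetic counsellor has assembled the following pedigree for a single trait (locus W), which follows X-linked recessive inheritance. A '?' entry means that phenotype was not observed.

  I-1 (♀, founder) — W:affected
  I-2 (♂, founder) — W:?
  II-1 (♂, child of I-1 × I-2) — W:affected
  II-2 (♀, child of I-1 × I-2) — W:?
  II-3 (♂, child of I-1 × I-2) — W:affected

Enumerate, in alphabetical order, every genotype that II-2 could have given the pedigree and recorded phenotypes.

II-2 ∈ {X^WX^w, X^wX^w}

W/I-1 aff ·: X^wX^w
W/I-2 ? ·: X^WY|X^wY
W/II-1 aff I-1×I-2: X^wY
W/II-2 ? I-1×I-2: X^WX^w|X^wX^w
W/II-3 aff I-1×I-2: X^wY
⇒ W over [I-1,I-2,II-1,II-2,II-3]: 2 consistent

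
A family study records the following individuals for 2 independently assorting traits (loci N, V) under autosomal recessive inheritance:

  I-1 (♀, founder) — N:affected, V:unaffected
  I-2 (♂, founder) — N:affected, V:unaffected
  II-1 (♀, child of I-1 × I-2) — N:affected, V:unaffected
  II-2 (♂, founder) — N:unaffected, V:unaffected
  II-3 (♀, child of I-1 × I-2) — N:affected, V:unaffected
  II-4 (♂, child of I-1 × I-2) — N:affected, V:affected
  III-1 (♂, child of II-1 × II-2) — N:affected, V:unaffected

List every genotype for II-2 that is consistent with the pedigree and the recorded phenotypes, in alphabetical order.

II-2 ∈ {Nn VV, Nn Vv}

N/I-1 aff ·: nn
N/I-2 aff ·: nn
N/II-1 aff I-1×I-2: nn
N/II-2 un ·: Nn
N/II-3 aff I-1×I-2: nn
N/II-4 aff I-1×I-2: nn
N/III-1 aff II-1×II-2: nn
⇒ N over [I-1,I-2,II-1,II-2,II-3,II-4,III-1]: 1 consistent
V/I-1 un ·: Vv
V/I-2 un ·: Vv
V/II-1 un I-1×I-2: VV|Vv
V/II-2 un ·: VV|Vv
V/II-3 un I-1×I-2: VV|Vv
V/II-4 aff I-1×I-2: vv
V/III-1 un II-1×II-2: VV|Vv
⇒ V over [I-1,I-2,II-1,II-2,II-3,II-4,III-1]: 14 consistent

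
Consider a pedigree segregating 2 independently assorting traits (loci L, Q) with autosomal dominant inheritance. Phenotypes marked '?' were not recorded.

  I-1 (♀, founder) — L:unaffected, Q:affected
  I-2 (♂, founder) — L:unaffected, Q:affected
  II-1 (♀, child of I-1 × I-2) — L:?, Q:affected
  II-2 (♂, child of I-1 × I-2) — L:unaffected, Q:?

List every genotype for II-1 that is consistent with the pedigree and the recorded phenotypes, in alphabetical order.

L/I-1 un ·: ll
L/I-2 un ·: ll
L/II-1 ? I-1×I-2: ll
L/II-2 un I-1×I-2: ll
⇒ L over [I-1,I-2,II-1,II-2]: 1 consistent
Q/I-1 aff ·: Qq|QQ
Q/I-2 aff ·: Qq|QQ
Q/II-1 aff I-1×I-2: Qq|QQ
Q/II-2 ? I-1×I-2: qq|Qq|QQ
⇒ Q over [I-1,I-2,II-1,II-2]: 15 consistent

II-1 ∈ {ll QQ, ll Qq}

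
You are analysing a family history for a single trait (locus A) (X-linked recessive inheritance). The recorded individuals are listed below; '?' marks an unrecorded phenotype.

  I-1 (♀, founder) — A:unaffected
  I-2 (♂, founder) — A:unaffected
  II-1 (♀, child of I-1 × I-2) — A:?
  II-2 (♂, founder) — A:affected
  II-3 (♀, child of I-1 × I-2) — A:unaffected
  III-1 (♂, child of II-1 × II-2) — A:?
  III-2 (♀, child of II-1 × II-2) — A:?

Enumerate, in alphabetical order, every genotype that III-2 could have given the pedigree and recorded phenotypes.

III-2 ∈ {X^AX^a, X^aX^a}

A/I-1 un ·: X^AX^A|X^AX^a
A/I-2 un ·: X^AY
A/II-1 ? I-1×I-2: X^AX^A|X^AX^a
A/II-2 aff ·: X^aY
A/II-3 un I-1×I-2: X^AX^A|X^AX^a
A/III-1 ? II-1×II-2: X^AY|X^aY
A/III-2 ? II-1×II-2: X^AX^a|X^aX^a
⇒ A over [I-1,I-2,II-1,II-2,II-3,III-1,III-2]: 11 consistent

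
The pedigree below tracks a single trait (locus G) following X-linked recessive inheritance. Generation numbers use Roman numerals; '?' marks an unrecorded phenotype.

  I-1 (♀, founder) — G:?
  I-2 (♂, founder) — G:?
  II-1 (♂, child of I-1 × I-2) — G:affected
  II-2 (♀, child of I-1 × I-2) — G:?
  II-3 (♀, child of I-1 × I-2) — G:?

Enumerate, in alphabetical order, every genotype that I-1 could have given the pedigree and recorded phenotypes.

I-1 ∈ {X^GX^g, X^gX^g}

G/I-1 ? ·: X^GX^g|X^gX^g
G/I-2 ? ·: X^GY|X^gY
G/II-1 aff I-1×I-2: X^gY
G/II-2 ? I-1×I-2: X^GX^G|X^GX^g|X^gX^g
G/II-3 ? I-1×I-2: X^GX^G|X^GX^g|X^gX^g
⇒ G over [I-1,I-2,II-1,II-2,II-3]: 10 consistent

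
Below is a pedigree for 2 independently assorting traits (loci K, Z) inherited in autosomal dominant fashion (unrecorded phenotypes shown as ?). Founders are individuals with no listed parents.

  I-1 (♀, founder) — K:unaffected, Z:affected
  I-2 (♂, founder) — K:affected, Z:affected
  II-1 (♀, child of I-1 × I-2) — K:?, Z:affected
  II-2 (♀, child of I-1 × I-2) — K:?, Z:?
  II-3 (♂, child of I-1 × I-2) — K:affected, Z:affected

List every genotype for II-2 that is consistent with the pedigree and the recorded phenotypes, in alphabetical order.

K/I-1 un ·: kk
K/I-2 aff ·: Kk|KK
K/II-1 ? I-1×I-2: kk|Kk
K/II-2 ? I-1×I-2: kk|Kk
K/II-3 aff I-1×I-2: Kk
⇒ K over [I-1,I-2,II-1,II-2,II-3]: 5 consistent
Z/I-1 aff ·: Zz|ZZ
Z/I-2 aff ·: Zz|ZZ
Z/II-1 aff I-1×I-2: Zz|ZZ
Z/II-2 ? I-1×I-2: zz|Zz|ZZ
Z/II-3 aff I-1×I-2: Zz|ZZ
⇒ Z over [I-1,I-2,II-1,II-2,II-3]: 29 consistent

II-2 ∈ {Kk ZZ, Kk Zz, Kk zz, kk ZZ, kk Zz, kk zz}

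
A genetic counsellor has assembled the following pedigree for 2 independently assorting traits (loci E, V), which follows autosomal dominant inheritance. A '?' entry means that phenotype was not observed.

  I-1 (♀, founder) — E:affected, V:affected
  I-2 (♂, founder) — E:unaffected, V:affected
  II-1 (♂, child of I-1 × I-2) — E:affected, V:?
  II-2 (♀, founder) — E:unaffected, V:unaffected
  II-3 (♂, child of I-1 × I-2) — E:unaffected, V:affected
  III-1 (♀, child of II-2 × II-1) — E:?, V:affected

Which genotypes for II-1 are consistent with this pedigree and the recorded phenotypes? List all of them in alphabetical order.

E/I-1 aff ·: Ee
E/I-2 un ·: ee
E/II-1 aff I-1×I-2: Ee
E/II-2 un ·: ee
E/II-3 un I-1×I-2: ee
E/III-1 ? II-2×II-1: ee|Ee
⇒ E over [I-1,I-2,II-1,II-2,II-3,III-1]: 2 consistent
V/I-1 aff ·: Vv|VV
V/I-2 aff ·: Vv|VV
V/II-1 ? I-1×I-2: Vv|VV
V/II-2 un ·: vv
V/II-3 aff I-1×I-2: Vv|VV
V/III-1 aff II-2×II-1: Vv
⇒ V over [I-1,I-2,II-1,II-2,II-3,III-1]: 13 consistent

II-1 ∈ {Ee VV, Ee Vv}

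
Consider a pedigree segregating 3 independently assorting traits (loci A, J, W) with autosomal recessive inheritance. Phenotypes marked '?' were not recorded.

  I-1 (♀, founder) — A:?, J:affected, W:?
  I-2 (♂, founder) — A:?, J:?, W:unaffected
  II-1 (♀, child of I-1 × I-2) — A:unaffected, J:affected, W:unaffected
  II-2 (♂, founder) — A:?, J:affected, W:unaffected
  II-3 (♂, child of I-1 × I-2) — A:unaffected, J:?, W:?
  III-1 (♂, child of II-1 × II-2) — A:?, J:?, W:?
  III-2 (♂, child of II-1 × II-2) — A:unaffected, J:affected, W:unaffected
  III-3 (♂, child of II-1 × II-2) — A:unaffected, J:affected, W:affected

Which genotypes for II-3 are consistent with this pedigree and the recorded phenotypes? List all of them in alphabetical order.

A/I-1 ? ·: AA|Aa|aa
A/I-2 ? ·: AA|Aa|aa
A/II-1 un I-1×I-2: AA|Aa
A/II-2 ? ·: AA|Aa|aa
A/II-3 un I-1×I-2: AA|Aa
A/III-1 ? II-1×II-2: AA|Aa|aa
A/III-2 un II-1×II-2: AA|Aa
A/III-3 un II-1×II-2: AA|Aa
⇒ A over [I-1,I-2,II-1,II-2,II-3,III-1,III-2,III-3]: 290 consistent
J/I-1 aff ·: jj
J/I-2 ? ·: Jj|jj
J/II-1 aff I-1×I-2: jj
J/II-2 aff ·: jj
J/II-3 ? I-1×I-2: Jj|jj
J/III-1 ? II-1×II-2: jj
J/III-2 aff II-1×II-2: jj
J/III-3 aff II-1×II-2: jj
⇒ J over [I-1,I-2,II-1,II-2,II-3,III-1,III-2,III-3]: 3 consistent
W/I-1 ? ·: WW|Ww|ww
W/I-2 un ·: WW|Ww
W/II-1 un I-1×I-2: Ww
W/II-2 un ·: Ww
W/II-3 ? I-1×I-2: WW|Ww|ww
W/III-1 ? II-1×II-2: WW|Ww|ww
W/III-2 un II-1×II-2: WW|Ww
W/III-3 aff II-1×II-2: ww
⇒ W over [I-1,I-2,II-1,II-2,II-3,III-1,III-2,III-3]: 60 consistent

II-3 ∈ {AA Jj WW, AA Jj Ww, AA Jj ww, AA jj WW, AA jj Ww, AA jj ww, Aa Jj WW, Aa Jj Ww, Aa Jj ww, Aa jj WW, Aa jj Ww, Aa jj ww}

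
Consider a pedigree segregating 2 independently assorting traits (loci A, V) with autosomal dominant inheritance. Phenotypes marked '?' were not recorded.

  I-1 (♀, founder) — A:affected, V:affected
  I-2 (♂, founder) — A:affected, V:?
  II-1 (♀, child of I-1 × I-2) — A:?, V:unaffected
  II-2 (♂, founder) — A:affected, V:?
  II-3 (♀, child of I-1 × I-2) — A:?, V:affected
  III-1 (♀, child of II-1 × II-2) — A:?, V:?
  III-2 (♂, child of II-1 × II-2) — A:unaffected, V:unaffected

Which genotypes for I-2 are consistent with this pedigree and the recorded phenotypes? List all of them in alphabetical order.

I-2 ∈ {AA Vv, AA vv, Aa Vv, Aa vv}

A/I-1 aff ·: Aa|AA
A/I-2 aff ·: Aa|AA
A/II-1 ? I-1×I-2: aa|Aa
A/II-2 aff ·: Aa
A/II-3 ? I-1×I-2: aa|Aa|AA
A/III-1 ? II-1×II-2: aa|Aa|AA
A/III-2 un II-1×II-2: aa
⇒ A over [I-1,I-2,II-1,II-2,II-3,III-1,III-2]: 27 consistent
V/I-1 aff ·: Vv
V/I-2 ? ·: vv|Vv
V/II-1 un I-1×I-2: vv
V/II-2 ? ·: vv|Vv
V/II-3 aff I-1×I-2: Vv|VV
V/III-1 ? II-1×II-2: vv|Vv
V/III-2 un II-1×II-2: vv
⇒ V over [I-1,I-2,II-1,II-2,II-3,III-1,III-2]: 9 consistent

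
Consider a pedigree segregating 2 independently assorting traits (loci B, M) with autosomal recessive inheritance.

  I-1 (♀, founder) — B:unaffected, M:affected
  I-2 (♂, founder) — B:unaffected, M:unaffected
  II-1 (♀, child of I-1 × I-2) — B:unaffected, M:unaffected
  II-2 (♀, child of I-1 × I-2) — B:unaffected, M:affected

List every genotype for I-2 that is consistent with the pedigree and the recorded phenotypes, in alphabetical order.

B/I-1 un ·: BB|Bb
B/I-2 un ·: BB|Bb
B/II-1 un I-1×I-2: BB|Bb
B/II-2 un I-1×I-2: BB|Bb
⇒ B over [I-1,I-2,II-1,II-2]: 13 consistent
M/I-1 aff ·: mm
M/I-2 un ·: Mm
M/II-1 un I-1×I-2: Mm
M/II-2 aff I-1×I-2: mm
⇒ M over [I-1,I-2,II-1,II-2]: 1 consistent

I-2 ∈ {BB Mm, Bb Mm}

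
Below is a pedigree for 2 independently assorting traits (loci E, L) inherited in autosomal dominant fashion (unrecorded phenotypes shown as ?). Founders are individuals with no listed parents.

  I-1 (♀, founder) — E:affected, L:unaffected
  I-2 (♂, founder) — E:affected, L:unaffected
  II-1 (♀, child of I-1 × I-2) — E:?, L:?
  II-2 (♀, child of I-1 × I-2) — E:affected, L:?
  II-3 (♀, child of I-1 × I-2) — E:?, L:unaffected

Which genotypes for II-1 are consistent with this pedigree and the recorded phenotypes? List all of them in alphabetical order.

E/I-1 aff ·: Ee|EE
E/I-2 aff ·: Ee|EE
E/II-1 ? I-1×I-2: ee|Ee|EE
E/II-2 aff I-1×I-2: Ee|EE
E/II-3 ? I-1×I-2: ee|Ee|EE
⇒ E over [I-1,I-2,II-1,II-2,II-3]: 35 consistent
L/I-1 un ·: ll
L/I-2 un ·: ll
L/II-1 ? I-1×I-2: ll
L/II-2 ? I-1×I-2: ll
L/II-3 un I-1×I-2: ll
⇒ L over [I-1,I-2,II-1,II-2,II-3]: 1 consistent

II-1 ∈ {EE ll, Ee ll, ee ll}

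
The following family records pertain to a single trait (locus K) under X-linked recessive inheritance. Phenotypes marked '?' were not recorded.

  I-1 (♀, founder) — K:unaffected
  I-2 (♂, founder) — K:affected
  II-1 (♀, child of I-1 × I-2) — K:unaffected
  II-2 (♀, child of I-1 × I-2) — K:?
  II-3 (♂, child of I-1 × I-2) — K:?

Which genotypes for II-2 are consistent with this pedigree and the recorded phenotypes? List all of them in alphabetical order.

K/I-1 un ·: X^KX^K|X^KX^k
K/I-2 aff ·: X^kY
K/II-1 un I-1×I-2: X^KX^k
K/II-2 ? I-1×I-2: X^KX^k|X^kX^k
K/II-3 ? I-1×I-2: X^KY|X^kY
⇒ K over [I-1,I-2,II-1,II-2,II-3]: 5 consistent

II-2 ∈ {X^KX^k, X^kX^k}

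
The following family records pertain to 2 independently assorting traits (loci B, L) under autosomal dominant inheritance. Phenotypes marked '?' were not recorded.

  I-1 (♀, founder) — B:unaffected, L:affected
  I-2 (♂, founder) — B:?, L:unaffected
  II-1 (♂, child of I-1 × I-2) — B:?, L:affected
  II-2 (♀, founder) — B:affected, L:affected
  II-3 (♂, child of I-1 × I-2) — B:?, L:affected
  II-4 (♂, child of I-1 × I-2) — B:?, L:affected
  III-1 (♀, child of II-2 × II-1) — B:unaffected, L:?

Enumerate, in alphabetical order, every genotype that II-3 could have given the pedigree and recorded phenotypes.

B/I-1 un ·: bb
B/I-2 ? ·: bb|Bb|BB
B/II-1 ? I-1×I-2: bb|Bb
B/II-2 aff ·: Bb
B/II-3 ? I-1×I-2: bb|Bb
B/II-4 ? I-1×I-2: bb|Bb
B/III-1 un II-2×II-1: bb
⇒ B over [I-1,I-2,II-1,II-2,II-3,II-4,III-1]: 10 consistent
L/I-1 aff ·: Ll|LL
L/I-2 un ·: ll
L/II-1 aff I-1×I-2: Ll
L/II-2 aff ·: Ll|LL
L/II-3 aff I-1×I-2: Ll
L/II-4 aff I-1×I-2: Ll
L/III-1 ? II-2×II-1: ll|Ll|LL
⇒ L over [I-1,I-2,II-1,II-2,II-3,II-4,III-1]: 10 consistent

II-3 ∈ {Bb Ll, bb Ll}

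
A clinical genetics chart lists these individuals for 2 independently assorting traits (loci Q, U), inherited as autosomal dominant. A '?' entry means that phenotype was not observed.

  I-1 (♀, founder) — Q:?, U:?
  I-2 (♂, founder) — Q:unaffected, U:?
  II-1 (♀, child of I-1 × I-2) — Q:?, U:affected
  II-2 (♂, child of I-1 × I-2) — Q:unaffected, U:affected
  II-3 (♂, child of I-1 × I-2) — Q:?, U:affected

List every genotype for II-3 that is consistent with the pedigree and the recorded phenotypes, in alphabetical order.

II-3 ∈ {Qq UU, Qq Uu, qq UU, qq Uu}

Q/I-1 ? ·: qq|Qq
Q/I-2 un ·: qq
Q/II-1 ? I-1×I-2: qq|Qq
Q/II-2 un I-1×I-2: qq
Q/II-3 ? I-1×I-2: qq|Qq
⇒ Q over [I-1,I-2,II-1,II-2,II-3]: 5 consistent
U/I-1 ? ·: uu|Uu|UU
U/I-2 ? ·: uu|Uu|UU
U/II-1 aff I-1×I-2: Uu|UU
U/II-2 aff I-1×I-2: Uu|UU
U/II-3 aff I-1×I-2: Uu|UU
⇒ U over [I-1,I-2,II-1,II-2,II-3]: 29 consistent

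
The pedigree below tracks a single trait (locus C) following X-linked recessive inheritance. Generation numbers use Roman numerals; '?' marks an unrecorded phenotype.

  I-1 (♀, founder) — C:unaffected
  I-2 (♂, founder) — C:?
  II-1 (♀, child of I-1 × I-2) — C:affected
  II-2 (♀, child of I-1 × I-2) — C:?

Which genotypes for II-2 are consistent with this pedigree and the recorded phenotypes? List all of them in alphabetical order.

C/I-1 un ·: X^CX^c
C/I-2 ? ·: X^cY
C/II-1 aff I-1×I-2: X^cX^c
C/II-2 ? I-1×I-2: X^CX^c|X^cX^c
⇒ C over [I-1,I-2,II-1,II-2]: 2 consistent

II-2 ∈ {X^CX^c, X^cX^c}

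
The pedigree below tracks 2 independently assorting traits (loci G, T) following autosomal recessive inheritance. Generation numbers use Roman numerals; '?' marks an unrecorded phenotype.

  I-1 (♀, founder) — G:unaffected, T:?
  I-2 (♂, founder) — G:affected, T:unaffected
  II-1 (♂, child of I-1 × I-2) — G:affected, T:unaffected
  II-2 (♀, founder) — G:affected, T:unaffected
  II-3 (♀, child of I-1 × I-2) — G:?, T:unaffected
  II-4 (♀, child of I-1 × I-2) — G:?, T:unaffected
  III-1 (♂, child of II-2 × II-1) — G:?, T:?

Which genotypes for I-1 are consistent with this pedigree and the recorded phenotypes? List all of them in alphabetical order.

I-1 ∈ {Gg TT, Gg Tt, Gg tt}

G/I-1 un ·: Gg
G/I-2 aff ·: gg
G/II-1 aff I-1×I-2: gg
G/II-2 aff ·: gg
G/II-3 ? I-1×I-2: Gg|gg
G/II-4 ? I-1×I-2: Gg|gg
G/III-1 ? II-2×II-1: gg
⇒ G over [I-1,I-2,II-1,II-2,II-3,II-4,III-1]: 4 consistent
T/I-1 ? ·: TT|Tt|tt
T/I-2 un ·: TT|Tt
T/II-1 un I-1×I-2: TT|Tt
T/II-2 un ·: TT|Tt
T/II-3 un I-1×I-2: TT|Tt
T/II-4 un I-1×I-2: TT|Tt
T/III-1 ? II-2×II-1: TT|Tt|tt
⇒ T over [I-1,I-2,II-1,II-2,II-3,II-4,III-1]: 109 consistent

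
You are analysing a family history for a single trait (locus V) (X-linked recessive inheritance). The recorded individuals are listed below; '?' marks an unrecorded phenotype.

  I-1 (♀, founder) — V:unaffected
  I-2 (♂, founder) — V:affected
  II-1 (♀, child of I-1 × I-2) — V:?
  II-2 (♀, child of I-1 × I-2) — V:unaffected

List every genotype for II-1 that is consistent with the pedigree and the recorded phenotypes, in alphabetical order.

II-1 ∈ {X^VX^v, X^vX^v}

V/I-1 un ·: X^VX^V|X^VX^v
V/I-2 aff ·: X^vY
V/II-1 ? I-1×I-2: X^VX^v|X^vX^v
V/II-2 un I-1×I-2: X^VX^v
⇒ V over [I-1,I-2,II-1,II-2]: 3 consistent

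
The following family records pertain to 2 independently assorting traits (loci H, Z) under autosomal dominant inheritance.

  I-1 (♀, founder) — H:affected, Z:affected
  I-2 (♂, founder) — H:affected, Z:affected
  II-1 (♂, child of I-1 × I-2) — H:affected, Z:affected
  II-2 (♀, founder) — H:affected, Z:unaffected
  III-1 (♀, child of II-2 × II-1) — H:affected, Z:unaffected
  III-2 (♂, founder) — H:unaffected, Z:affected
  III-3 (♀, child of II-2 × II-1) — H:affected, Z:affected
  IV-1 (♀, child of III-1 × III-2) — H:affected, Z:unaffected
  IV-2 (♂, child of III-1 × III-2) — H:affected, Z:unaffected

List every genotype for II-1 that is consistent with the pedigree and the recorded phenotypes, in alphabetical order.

II-1 ∈ {HH Zz, Hh Zz}

H/I-1 aff ·: Hh|HH
H/I-2 aff ·: Hh|HH
H/II-1 aff I-1×I-2: Hh|HH
H/II-2 aff ·: Hh|HH
H/III-1 aff II-2×II-1: Hh|HH
H/III-2 un ·: hh
H/III-3 aff II-2×II-1: Hh|HH
H/IV-1 aff III-1×III-2: Hh
H/IV-2 aff III-1×III-2: Hh
⇒ H over [I-1,I-2,II-1,II-2,III-1,III-2,III-3,IV-1,IV-2]: 44 consistent
Z/I-1 aff ·: Zz|ZZ
Z/I-2 aff ·: Zz|ZZ
Z/II-1 aff I-1×I-2: Zz
Z/II-2 un ·: zz
Z/III-1 un II-2×II-1: zz
Z/III-2 aff ·: Zz
Z/III-3 aff II-2×II-1: Zz
Z/IV-1 un III-1×III-2: zz
Z/IV-2 un III-1×III-2: zz
⇒ Z over [I-1,I-2,II-1,II-2,III-1,III-2,III-3,IV-1,IV-2]: 3 consistent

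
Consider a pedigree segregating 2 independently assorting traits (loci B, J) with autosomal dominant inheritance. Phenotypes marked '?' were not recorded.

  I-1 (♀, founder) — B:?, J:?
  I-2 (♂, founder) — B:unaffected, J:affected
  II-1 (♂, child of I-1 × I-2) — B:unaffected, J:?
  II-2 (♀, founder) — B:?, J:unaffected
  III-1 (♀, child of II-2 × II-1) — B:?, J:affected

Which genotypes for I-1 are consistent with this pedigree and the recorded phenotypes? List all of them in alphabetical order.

I-1 ∈ {Bb JJ, Bb Jj, Bb jj, bb JJ, bb Jj, bb jj}

B/I-1 ? ·: bb|Bb
B/I-2 un ·: bb
B/II-1 un I-1×I-2: bb
B/II-2 ? ·: bb|Bb|BB
B/III-1 ? II-2×II-1: bb|Bb
⇒ B over [I-1,I-2,II-1,II-2,III-1]: 8 consistent
J/I-1 ? ·: jj|Jj|JJ
J/I-2 aff ·: Jj|JJ
J/II-1 ? I-1×I-2: Jj|JJ
J/II-2 un ·: jj
J/III-1 aff II-2×II-1: Jj
⇒ J over [I-1,I-2,II-1,II-2,III-1]: 9 consistent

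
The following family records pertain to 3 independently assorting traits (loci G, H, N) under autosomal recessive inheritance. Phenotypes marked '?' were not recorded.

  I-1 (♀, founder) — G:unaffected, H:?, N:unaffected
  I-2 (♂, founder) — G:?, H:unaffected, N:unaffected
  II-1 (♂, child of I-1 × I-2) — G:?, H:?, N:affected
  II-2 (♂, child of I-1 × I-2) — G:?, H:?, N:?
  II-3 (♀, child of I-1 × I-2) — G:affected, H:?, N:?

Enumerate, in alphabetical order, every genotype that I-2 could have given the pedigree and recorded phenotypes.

I-2 ∈ {Gg HH Nn, Gg Hh Nn, gg HH Nn, gg Hh Nn}

G/I-1 un ·: Gg
G/I-2 ? ·: Gg|gg
G/II-1 ? I-1×I-2: GG|Gg|gg
G/II-2 ? I-1×I-2: GG|Gg|gg
G/II-3 aff I-1×I-2: gg
⇒ G over [I-1,I-2,II-1,II-2,II-3]: 13 consistent
H/I-1 ? ·: HH|Hh|hh
H/I-2 un ·: HH|Hh
H/II-1 ? I-1×I-2: HH|Hh|hh
H/II-2 ? I-1×I-2: HH|Hh|hh
H/II-3 ? I-1×I-2: HH|Hh|hh
⇒ H over [I-1,I-2,II-1,II-2,II-3]: 53 consistent
N/I-1 un ·: Nn
N/I-2 un ·: Nn
N/II-1 aff I-1×I-2: nn
N/II-2 ? I-1×I-2: NN|Nn|nn
N/II-3 ? I-1×I-2: NN|Nn|nn
⇒ N over [I-1,I-2,II-1,II-2,II-3]: 9 consistent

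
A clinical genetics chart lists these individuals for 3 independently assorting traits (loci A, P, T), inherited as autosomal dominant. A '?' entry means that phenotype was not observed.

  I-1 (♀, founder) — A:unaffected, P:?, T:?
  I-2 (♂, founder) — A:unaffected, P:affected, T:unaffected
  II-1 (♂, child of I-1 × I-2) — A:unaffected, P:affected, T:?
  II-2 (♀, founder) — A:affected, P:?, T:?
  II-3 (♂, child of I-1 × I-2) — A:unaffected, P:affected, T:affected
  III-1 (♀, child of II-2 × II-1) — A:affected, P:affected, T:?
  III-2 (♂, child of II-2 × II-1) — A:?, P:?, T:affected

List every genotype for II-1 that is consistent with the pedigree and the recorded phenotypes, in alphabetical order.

II-1 ∈ {aa PP Tt, aa PP tt, aa Pp Tt, aa Pp tt}

A/I-1 un ·: aa
A/I-2 un ·: aa
A/II-1 un I-1×I-2: aa
A/II-2 aff ·: Aa|AA
A/II-3 un I-1×I-2: aa
A/III-1 aff II-2×II-1: Aa
A/III-2 ? II-2×II-1: aa|Aa
⇒ A over [I-1,I-2,II-1,II-2,II-3,III-1,III-2]: 3 consistent
P/I-1 ? ·: pp|Pp|PP
P/I-2 aff ·: Pp|PP
P/II-1 aff I-1×I-2: Pp|PP
P/II-2 ? ·: pp|Pp|PP
P/II-3 aff I-1×I-2: Pp|PP
P/III-1 aff II-2×II-1: Pp|PP
P/III-2 ? II-2×II-1: pp|Pp|PP
⇒ P over [I-1,I-2,II-1,II-2,II-3,III-1,III-2]: 138 consistent
T/I-1 ? ·: Tt|TT
T/I-2 un ·: tt
T/II-1 ? I-1×I-2: tt|Tt
T/II-2 ? ·: tt|Tt|TT
T/II-3 aff I-1×I-2: Tt
T/III-1 ? II-2×II-1: tt|Tt|TT
T/III-2 aff II-2×II-1: Tt|TT
⇒ T over [I-1,I-2,II-1,II-2,II-3,III-1,III-2]: 27 consistent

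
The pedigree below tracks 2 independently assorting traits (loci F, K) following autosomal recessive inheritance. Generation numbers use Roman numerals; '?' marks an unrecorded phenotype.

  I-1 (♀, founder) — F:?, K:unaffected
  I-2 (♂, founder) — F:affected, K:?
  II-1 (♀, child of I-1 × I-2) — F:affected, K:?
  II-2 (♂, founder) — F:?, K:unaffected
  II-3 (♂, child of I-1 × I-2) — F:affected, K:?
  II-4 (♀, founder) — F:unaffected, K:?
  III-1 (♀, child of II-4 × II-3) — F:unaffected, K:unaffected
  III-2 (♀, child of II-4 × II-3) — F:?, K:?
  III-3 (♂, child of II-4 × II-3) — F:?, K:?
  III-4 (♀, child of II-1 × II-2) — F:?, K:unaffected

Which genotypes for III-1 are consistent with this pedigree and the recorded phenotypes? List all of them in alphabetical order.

F/I-1 ? ·: Ff|ff
F/I-2 aff ·: ff
F/II-1 aff I-1×I-2: ff
F/II-2 ? ·: FF|Ff|ff
F/II-3 aff I-1×I-2: ff
F/II-4 un ·: FF|Ff
F/III-1 un II-4×II-3: Ff
F/III-2 ? II-4×II-3: Ff|ff
F/III-3 ? II-4×II-3: Ff|ff
F/III-4 ? II-1×II-2: Ff|ff
⇒ F over [I-1,I-2,II-1,II-2,II-3,II-4,III-1,III-2,III-3,III-4]: 40 consistent
K/I-1 un ·: KK|Kk
K/I-2 ? ·: KK|Kk|kk
K/II-1 ? I-1×I-2: KK|Kk|kk
K/II-2 un ·: KK|Kk
K/II-3 ? I-1×I-2: KK|Kk|kk
K/II-4 ? ·: KK|Kk|kk
K/III-1 un II-4×II-3: KK|Kk
K/III-2 ? II-4×II-3: KK|Kk|kk
K/III-3 ? II-4×II-3: KK|Kk|kk
K/III-4 un II-1×II-2: KK|Kk
⇒ K over [I-1,I-2,II-1,II-2,II-3,II-4,III-1,III-2,III-3,III-4]: 1325 consistent

III-1 ∈ {Ff KK, Ff Kk}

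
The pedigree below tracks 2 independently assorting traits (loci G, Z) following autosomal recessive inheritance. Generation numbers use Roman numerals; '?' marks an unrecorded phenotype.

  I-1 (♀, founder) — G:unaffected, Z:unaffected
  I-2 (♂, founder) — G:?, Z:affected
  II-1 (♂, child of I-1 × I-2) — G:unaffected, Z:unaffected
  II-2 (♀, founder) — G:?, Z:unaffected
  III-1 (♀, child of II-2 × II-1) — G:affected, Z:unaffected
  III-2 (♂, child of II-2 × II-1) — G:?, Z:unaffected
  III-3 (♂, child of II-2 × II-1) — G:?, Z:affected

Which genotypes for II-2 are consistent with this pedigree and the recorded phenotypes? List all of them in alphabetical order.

G/I-1 un ·: GG|Gg
G/I-2 ? ·: GG|Gg|gg
G/II-1 un I-1×I-2: Gg
G/II-2 ? ·: Gg|gg
G/III-1 aff II-2×II-1: gg
G/III-2 ? II-2×II-1: GG|Gg|gg
G/III-3 ? II-2×II-1: GG|Gg|gg
⇒ G over [I-1,I-2,II-1,II-2,III-1,III-2,III-3]: 65 consistent
Z/I-1 un ·: ZZ|Zz
Z/I-2 aff ·: zz
Z/II-1 un I-1×I-2: Zz
Z/II-2 un ·: Zz
Z/III-1 un II-2×II-1: ZZ|Zz
Z/III-2 un II-2×II-1: ZZ|Zz
Z/III-3 aff II-2×II-1: zz
⇒ Z over [I-1,I-2,II-1,II-2,III-1,III-2,III-3]: 8 consistent

II-2 ∈ {Gg Zz, gg Zz}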